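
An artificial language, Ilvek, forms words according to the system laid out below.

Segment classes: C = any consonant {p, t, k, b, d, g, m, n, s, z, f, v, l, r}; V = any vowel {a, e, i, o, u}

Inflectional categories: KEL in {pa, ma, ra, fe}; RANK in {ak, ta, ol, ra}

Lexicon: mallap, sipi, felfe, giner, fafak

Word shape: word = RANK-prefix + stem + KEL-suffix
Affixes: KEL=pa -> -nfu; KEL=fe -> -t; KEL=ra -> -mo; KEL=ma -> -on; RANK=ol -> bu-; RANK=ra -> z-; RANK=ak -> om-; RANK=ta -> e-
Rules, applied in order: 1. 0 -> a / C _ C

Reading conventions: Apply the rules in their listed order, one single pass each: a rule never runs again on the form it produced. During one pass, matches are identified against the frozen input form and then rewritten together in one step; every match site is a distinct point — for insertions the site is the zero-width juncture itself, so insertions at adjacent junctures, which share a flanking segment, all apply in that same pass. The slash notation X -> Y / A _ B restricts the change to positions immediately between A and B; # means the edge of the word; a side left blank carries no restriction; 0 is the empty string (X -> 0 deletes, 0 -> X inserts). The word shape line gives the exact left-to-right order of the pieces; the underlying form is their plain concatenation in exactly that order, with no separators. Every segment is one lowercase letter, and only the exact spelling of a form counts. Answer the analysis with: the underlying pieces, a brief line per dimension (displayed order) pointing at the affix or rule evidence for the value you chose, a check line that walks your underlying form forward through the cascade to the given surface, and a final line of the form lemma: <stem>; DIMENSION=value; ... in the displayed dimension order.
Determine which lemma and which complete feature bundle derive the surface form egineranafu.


underlying: e-giner-nfu
KEL=pa - signalled by the affix -nfu
RANK=ta - signalled by the affix e-
check: eginernfu -> egineranafu
lemma: giner; KEL=pa; RANK=ta


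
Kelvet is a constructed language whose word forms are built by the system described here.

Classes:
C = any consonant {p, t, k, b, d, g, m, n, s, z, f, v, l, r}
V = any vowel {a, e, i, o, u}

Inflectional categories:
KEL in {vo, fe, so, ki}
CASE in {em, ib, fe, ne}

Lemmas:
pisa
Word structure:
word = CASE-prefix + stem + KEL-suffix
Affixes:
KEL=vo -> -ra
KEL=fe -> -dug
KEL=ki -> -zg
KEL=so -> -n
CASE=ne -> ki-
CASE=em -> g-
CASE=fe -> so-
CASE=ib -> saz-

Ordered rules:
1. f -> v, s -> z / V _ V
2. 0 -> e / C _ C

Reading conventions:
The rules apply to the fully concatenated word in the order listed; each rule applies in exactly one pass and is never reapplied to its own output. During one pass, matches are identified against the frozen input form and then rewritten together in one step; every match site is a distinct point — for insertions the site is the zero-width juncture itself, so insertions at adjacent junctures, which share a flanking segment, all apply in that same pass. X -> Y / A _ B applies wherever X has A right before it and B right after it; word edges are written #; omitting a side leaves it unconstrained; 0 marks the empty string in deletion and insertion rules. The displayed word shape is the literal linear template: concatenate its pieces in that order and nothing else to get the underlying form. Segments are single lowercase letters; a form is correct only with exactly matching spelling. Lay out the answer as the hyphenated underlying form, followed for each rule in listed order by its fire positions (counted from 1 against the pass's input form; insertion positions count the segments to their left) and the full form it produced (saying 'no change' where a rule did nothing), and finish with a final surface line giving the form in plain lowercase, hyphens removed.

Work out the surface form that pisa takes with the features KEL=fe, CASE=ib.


underlying: saz-pisa-dug
1. f -> v, s -> z / V _ V: fires at position(s) 6: sazpizadug
2. 0 -> e / C _ C: inserts after position(s) 3: sazepizadug
surface: sazepizadug


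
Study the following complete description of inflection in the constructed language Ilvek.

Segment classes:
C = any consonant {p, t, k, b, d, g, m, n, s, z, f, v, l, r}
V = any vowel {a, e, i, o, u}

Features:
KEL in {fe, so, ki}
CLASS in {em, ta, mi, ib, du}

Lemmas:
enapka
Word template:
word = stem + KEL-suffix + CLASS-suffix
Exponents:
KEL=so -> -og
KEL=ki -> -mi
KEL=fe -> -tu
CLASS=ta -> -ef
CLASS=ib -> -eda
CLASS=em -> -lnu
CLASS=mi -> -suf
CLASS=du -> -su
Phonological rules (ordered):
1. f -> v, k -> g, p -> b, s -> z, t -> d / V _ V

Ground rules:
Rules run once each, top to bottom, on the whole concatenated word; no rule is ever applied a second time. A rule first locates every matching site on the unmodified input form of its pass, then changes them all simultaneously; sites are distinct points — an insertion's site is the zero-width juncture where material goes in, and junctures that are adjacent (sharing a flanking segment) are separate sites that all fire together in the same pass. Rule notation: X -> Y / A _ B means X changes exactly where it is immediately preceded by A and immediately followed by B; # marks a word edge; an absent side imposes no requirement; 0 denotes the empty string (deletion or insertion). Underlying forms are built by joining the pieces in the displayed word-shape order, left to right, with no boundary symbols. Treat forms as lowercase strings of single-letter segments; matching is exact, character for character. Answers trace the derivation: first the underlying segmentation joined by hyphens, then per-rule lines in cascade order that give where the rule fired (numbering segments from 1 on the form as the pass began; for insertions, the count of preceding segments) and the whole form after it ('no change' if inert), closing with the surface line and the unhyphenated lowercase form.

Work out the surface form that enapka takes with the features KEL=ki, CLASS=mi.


underlying: enapka-mi-suf
1. f -> v, k -> g, p -> b, s -> z, t -> d / V _ V: fires at position(s) 9: enapkamizuf
surface: enapkamizuf


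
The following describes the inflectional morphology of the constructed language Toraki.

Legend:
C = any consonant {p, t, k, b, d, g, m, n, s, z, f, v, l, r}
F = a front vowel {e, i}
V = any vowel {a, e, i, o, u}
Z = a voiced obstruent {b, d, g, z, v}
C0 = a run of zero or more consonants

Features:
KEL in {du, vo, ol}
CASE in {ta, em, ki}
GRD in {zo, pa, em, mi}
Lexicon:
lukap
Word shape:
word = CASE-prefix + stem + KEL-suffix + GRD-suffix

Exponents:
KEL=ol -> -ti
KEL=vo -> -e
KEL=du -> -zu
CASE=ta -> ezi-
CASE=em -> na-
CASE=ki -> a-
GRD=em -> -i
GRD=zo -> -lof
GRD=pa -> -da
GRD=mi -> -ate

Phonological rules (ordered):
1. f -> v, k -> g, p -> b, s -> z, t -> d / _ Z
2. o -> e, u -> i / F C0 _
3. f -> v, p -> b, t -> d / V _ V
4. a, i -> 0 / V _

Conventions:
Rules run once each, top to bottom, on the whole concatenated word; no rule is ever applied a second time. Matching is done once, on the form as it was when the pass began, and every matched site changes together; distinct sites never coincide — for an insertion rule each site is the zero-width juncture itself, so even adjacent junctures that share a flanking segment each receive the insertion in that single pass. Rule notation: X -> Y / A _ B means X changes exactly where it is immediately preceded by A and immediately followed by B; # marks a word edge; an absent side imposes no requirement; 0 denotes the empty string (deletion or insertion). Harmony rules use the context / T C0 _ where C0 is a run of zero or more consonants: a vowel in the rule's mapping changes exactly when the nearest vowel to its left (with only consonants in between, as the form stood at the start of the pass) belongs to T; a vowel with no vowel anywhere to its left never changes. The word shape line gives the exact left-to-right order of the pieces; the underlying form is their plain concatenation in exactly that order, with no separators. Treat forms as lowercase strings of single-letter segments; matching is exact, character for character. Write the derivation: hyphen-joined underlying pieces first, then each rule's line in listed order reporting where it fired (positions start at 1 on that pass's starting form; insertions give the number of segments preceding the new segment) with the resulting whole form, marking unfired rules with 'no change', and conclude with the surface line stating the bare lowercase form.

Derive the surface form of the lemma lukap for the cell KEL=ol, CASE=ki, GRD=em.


underlying: a-lukap-ti-i
1. f -> v, k -> g, p -> b, s -> z, t -> d / _ Z: no change
2. o -> e, u -> i / F C0 _: no change
3. f -> v, p -> b, t -> d / V _ V: no change
4. a, i -> 0 / V _: fires at position(s) 9: alukapti
surface: alukapti


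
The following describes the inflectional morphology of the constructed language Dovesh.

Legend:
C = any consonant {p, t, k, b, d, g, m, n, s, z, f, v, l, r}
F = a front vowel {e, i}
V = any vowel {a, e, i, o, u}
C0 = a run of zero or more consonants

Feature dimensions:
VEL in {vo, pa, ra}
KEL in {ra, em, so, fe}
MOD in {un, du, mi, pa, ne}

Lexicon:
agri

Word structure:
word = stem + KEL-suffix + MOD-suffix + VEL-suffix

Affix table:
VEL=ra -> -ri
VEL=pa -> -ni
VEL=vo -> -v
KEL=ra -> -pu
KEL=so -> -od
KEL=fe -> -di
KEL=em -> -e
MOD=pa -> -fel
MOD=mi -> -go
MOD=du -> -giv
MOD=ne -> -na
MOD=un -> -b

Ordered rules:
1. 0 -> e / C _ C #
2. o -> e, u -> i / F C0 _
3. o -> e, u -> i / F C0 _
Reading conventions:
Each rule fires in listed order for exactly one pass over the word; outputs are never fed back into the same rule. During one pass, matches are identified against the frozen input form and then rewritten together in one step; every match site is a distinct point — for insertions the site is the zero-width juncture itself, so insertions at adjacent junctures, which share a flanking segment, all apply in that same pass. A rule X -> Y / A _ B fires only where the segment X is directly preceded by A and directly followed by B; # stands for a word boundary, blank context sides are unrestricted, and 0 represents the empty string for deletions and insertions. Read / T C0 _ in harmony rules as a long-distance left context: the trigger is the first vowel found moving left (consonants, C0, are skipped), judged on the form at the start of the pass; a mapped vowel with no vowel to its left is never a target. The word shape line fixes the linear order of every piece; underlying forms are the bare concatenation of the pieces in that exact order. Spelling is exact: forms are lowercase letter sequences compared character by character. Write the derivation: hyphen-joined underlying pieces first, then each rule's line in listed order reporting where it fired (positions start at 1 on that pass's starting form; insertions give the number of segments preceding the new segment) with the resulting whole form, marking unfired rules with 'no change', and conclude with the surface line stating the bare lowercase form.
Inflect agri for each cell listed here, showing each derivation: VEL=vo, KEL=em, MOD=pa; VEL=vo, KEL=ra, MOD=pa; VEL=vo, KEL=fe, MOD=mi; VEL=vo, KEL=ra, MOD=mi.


cell VEL=vo, KEL=em, MOD=pa:
underlying: agri-e-fel-v
1. 0 -> e / C _ C #: inserts after position(s) 8: agriefelev
2. o -> e, u -> i / F C0 _: no change
3. o -> e, u -> i / F C0 _: no change
surface: agriefelev

cell VEL=vo, KEL=ra, MOD=pa:
underlying: agri-pu-fel-v
1. 0 -> e / C _ C #: inserts after position(s) 9: agripufelev
2. o -> e, u -> i / F C0 _: fires at position(s) 6: agripifelev
3. o -> e, u -> i / F C0 _: no change
surface: agripifelev

cell VEL=vo, KEL=fe, MOD=mi:
underlying: agri-di-go-v
1. 0 -> e / C _ C #: no change
2. o -> e, u -> i / F C0 _: fires at position(s) 8: agridigev
3. o -> e, u -> i / F C0 _: no change
surface: agridigev

cell VEL=vo, KEL=ra, MOD=mi:
underlying: agri-pu-go-v
1. 0 -> e / C _ C #: no change
2. o -> e, u -> i / F C0 _: fires at position(s) 6: agripigov
3. o -> e, u -> i / F C0 _: fires at position(s) 8: agripigev
surface: agripigev


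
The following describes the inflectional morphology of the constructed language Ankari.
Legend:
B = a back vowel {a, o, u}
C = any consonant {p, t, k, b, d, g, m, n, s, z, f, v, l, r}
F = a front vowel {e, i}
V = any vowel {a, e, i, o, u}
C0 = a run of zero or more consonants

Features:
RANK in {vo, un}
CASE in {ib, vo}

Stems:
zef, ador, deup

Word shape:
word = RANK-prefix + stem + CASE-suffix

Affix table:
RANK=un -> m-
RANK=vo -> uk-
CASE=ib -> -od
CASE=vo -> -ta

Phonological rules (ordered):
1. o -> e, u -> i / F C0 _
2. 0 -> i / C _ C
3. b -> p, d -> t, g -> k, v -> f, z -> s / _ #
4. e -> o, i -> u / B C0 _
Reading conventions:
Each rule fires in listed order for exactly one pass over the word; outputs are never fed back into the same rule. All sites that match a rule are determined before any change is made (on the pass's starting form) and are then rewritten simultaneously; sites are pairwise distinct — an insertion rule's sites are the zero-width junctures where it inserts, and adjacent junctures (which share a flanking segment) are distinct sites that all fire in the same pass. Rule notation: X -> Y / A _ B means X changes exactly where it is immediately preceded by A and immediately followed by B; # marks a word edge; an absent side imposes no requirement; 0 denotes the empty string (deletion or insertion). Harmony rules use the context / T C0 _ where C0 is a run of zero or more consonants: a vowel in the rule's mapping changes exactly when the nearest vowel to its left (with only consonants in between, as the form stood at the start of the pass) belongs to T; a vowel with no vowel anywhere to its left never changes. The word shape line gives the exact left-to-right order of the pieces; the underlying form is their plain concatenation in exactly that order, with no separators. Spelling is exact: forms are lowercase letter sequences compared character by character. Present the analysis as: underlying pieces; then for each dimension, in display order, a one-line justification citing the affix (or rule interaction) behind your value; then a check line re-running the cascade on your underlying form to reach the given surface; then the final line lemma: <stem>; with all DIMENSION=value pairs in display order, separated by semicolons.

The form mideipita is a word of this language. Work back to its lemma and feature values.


underlying: m-deup-ta
RANK=un - signalled by the affix m-
CASE=vo - signalled by the affix -ta
check: mdeupta -> mdeipta -> mideipita -> mideipita -> mideipita
lemma: deup; RANK=un; CASE=vo


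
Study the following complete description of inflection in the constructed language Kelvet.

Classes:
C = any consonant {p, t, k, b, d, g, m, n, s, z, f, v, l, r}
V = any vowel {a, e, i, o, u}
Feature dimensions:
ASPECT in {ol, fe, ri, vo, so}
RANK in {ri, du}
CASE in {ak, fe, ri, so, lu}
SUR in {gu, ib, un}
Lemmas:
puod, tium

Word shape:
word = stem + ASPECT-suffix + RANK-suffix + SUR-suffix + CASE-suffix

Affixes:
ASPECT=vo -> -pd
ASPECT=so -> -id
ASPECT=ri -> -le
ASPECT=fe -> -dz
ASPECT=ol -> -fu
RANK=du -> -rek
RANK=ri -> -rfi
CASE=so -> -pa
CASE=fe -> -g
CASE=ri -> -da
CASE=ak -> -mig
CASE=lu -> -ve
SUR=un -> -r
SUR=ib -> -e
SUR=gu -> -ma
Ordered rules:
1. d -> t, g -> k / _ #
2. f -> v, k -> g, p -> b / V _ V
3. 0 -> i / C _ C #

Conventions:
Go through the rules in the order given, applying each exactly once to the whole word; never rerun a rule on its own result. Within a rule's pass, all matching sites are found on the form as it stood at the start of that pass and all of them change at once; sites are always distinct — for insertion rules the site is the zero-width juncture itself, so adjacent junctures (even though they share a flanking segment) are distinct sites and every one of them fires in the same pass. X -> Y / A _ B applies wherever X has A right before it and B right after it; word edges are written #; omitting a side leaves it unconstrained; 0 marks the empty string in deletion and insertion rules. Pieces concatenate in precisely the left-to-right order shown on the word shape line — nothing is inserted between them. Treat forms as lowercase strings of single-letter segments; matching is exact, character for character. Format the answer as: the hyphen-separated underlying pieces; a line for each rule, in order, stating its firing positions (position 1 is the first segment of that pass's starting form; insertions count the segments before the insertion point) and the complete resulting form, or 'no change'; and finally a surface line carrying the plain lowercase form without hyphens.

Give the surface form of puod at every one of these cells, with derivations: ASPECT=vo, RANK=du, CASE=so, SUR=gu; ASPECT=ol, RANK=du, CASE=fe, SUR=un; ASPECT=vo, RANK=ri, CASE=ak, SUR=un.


cell ASPECT=vo, RANK=du, CASE=so, SUR=gu:
underlying: puod-pd-rek-ma-pa
1. d -> t, g -> k / _ #: no change
2. f -> v, k -> g, p -> b / V _ V: fires at position(s) 12: puodpdrekmaba
3. 0 -> i / C _ C #: no change
surface: puodpdrekmaba

cell ASPECT=ol, RANK=du, CASE=fe, SUR=un:
underlying: puod-fu-rek-r-g
1. d -> t, g -> k / _ #: fires at position(s) 11: puodfurekrk
2. f -> v, k -> g, p -> b / V _ V: no change
3. 0 -> i / C _ C #: inserts after position(s) 10: puodfurekrik
surface: puodfurekrik

cell ASPECT=vo, RANK=ri, CASE=ak, SUR=un:
underlying: puod-pd-rfi-r-mig
1. d -> t, g -> k / _ #: fires at position(s) 13: puodpdrfirmik
2. f -> v, k -> g, p -> b / V _ V: no change
3. 0 -> i / C _ C #: no change
surface: puodpdrfirmik


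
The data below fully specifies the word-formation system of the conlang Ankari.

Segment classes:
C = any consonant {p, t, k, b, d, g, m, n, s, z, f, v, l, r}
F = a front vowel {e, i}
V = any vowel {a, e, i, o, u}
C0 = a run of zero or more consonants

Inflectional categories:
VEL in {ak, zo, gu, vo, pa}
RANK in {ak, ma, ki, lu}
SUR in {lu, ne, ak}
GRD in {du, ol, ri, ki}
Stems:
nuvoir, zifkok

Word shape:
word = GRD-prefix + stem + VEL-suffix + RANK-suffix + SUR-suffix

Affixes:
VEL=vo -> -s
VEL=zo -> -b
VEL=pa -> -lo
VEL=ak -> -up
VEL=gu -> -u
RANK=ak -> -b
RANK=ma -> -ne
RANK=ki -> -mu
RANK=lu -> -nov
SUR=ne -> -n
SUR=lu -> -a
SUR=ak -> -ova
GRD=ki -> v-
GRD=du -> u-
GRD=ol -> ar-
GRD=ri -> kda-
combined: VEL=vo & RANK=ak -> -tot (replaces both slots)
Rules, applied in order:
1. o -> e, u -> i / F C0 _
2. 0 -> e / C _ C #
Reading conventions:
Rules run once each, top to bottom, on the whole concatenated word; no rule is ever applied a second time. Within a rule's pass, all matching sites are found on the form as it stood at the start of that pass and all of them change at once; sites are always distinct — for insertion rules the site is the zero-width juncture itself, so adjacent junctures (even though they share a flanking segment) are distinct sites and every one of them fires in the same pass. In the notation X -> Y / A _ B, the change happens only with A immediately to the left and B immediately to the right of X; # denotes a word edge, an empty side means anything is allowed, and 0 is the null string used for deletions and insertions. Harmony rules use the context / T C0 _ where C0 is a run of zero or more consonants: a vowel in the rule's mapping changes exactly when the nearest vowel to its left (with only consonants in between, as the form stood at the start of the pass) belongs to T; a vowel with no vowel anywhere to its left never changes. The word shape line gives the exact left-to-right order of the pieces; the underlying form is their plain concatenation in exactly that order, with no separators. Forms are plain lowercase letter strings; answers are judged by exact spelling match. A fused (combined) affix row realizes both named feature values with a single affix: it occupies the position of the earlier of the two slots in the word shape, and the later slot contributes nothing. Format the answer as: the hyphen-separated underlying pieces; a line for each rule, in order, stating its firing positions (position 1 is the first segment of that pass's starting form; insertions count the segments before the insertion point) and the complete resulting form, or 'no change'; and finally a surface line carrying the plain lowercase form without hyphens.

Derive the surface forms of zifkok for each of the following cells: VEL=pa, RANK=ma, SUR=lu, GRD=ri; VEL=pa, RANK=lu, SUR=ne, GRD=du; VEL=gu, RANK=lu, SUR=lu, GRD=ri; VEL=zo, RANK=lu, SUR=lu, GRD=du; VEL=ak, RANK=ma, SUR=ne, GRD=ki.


cell VEL=pa, RANK=ma, SUR=lu, GRD=ri:
underlying: kda-zifkok-lo-ne-a
1. o -> e, u -> i / F C0 _: fires at position(s) 8: kdazifkeklonea
2. 0 -> e / C _ C #: no change
surface: kdazifkeklonea

cell VEL=pa, RANK=lu, SUR=ne, GRD=du:
underlying: u-zifkok-lo-nov-n
1. o -> e, u -> i / F C0 _: fires at position(s) 6: uzifkeklonovn
2. 0 -> e / C _ C #: inserts after position(s) 12: uzifkeklonoven
surface: uzifkeklonoven

cell VEL=gu, RANK=lu, SUR=lu, GRD=ri:
underlying: kda-zifkok-u-nov-a
1. o -> e, u -> i / F C0 _: fires at position(s) 8: kdazifkekunova
2. 0 -> e / C _ C #: no change
surface: kdazifkekunova

cell VEL=zo, RANK=lu, SUR=lu, GRD=du:
underlying: u-zifkok-b-nov-a
1. o -> e, u -> i / F C0 _: fires at position(s) 6: uzifkekbnova
2. 0 -> e / C _ C #: no change
surface: uzifkekbnova

cell VEL=ak, RANK=ma, SUR=ne, GRD=ki:
underlying: v-zifkok-up-ne-n
1. o -> e, u -> i / F C0 _: fires at position(s) 6: vzifkekupnen
2. 0 -> e / C _ C #: no change
surface: vzifkekupnen


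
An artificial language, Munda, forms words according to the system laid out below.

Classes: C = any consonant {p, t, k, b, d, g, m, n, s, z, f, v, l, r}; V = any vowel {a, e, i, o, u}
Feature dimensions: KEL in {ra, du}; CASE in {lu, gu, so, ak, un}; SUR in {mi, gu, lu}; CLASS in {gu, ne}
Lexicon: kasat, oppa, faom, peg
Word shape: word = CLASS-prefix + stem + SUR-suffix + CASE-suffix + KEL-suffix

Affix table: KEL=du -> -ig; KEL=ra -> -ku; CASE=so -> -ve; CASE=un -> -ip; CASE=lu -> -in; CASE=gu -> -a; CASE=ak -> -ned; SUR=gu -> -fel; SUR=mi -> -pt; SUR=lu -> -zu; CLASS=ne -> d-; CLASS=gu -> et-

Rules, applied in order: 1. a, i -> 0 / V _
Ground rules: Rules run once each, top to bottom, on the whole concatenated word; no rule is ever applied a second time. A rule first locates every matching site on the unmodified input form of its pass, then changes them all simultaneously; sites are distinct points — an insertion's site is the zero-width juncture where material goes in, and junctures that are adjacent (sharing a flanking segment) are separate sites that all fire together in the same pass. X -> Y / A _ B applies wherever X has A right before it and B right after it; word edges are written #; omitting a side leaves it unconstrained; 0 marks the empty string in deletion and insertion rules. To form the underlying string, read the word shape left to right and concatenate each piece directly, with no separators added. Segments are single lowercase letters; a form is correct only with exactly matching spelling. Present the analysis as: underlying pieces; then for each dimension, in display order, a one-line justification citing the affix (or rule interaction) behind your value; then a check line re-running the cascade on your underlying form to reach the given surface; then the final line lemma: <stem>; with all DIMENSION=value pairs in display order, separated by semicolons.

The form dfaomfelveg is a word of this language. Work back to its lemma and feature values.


underlying: d-faom-fel-ve-ig
KEL=du - signalled by the affix -ig
CASE=so - signalled by the affix -ve
SUR=gu - signalled by the affix -fel
CLASS=ne - signalled by the affix d-
check: dfaomfelveig -> dfaomfelveg
lemma: faom; KEL=du; CASE=so; SUR=gu; CLASS=ne


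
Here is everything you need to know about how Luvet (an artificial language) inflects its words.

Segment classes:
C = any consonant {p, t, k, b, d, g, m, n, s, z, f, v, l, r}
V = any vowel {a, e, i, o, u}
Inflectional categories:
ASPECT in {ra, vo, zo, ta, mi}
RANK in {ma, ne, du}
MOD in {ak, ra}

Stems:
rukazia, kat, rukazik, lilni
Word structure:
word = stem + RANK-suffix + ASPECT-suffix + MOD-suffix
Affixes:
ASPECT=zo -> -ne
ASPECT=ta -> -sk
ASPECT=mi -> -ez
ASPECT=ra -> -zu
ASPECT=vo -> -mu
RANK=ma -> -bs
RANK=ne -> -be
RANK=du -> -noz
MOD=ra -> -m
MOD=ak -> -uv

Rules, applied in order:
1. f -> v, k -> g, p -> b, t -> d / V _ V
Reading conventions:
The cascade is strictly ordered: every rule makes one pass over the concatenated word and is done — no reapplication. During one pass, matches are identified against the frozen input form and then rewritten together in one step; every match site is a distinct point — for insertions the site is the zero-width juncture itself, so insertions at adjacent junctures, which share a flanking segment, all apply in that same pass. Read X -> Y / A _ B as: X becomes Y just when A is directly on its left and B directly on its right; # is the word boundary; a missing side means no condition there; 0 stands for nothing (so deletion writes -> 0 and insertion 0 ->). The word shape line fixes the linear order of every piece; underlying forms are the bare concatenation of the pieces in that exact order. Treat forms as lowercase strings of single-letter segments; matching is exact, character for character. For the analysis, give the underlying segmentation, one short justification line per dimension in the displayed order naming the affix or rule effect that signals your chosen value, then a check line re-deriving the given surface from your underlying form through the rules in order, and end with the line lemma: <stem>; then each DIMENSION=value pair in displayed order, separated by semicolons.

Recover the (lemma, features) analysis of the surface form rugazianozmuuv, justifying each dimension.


underlying: rukazia-noz-mu-uv
ASPECT=vo - signalled by the affix -mu
RANK=du - signalled by the affix -noz
MOD=ak - signalled by the affix -uv
check: rukazianozmuuv -> rugazianozmuuv
lemma: rukazia; ASPECT=vo; RANK=du; MOD=ak


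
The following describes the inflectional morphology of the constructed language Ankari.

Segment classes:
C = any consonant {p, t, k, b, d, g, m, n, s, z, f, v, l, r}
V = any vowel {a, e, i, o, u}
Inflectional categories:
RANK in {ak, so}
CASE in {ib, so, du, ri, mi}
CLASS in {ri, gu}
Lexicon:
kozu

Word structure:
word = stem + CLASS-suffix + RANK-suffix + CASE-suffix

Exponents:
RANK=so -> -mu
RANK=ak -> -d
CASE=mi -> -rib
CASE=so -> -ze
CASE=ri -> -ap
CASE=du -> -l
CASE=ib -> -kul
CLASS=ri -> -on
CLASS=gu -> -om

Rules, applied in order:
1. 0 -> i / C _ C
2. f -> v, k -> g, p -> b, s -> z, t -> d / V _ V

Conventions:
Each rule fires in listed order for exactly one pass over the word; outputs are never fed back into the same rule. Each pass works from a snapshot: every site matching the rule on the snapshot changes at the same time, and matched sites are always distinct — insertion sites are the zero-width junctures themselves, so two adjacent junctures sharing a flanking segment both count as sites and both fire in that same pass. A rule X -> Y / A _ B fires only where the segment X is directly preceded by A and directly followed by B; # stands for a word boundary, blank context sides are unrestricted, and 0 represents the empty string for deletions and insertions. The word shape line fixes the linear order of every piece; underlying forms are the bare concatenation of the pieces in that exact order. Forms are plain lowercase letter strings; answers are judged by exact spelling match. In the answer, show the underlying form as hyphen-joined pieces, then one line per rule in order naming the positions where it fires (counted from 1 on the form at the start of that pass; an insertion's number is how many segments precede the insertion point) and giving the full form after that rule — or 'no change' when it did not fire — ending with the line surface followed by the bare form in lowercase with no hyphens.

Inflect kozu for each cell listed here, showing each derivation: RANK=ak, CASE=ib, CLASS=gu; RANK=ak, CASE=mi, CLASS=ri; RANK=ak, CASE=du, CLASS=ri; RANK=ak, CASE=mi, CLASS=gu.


cell RANK=ak, CASE=ib, CLASS=gu:
underlying: kozu-om-d-kul
1. 0 -> i / C _ C: inserts after position(s) 6, 7: kozuomidikul
2. f -> v, k -> g, p -> b, s -> z, t -> d / V _ V: fires at position(s) 10: kozuomidigul
surface: kozuomidigul

cell RANK=ak, CASE=mi, CLASS=ri:
underlying: kozu-on-d-rib
1. 0 -> i / C _ C: inserts after position(s) 6, 7: kozuonidirib
2. f -> v, k -> g, p -> b, s -> z, t -> d / V _ V: no change
surface: kozuonidirib

cell RANK=ak, CASE=du, CLASS=ri:
underlying: kozu-on-d-l
1. 0 -> i / C _ C: inserts after position(s) 6, 7: kozuonidil
2. f -> v, k -> g, p -> b, s -> z, t -> d / V _ V: no change
surface: kozuonidil

cell RANK=ak, CASE=mi, CLASS=gu:
underlying: kozu-om-d-rib
1. 0 -> i / C _ C: inserts after position(s) 6, 7: kozuomidirib
2. f -> v, k -> g, p -> b, s -> z, t -> d / V _ V: no change
surface: kozuomidirib


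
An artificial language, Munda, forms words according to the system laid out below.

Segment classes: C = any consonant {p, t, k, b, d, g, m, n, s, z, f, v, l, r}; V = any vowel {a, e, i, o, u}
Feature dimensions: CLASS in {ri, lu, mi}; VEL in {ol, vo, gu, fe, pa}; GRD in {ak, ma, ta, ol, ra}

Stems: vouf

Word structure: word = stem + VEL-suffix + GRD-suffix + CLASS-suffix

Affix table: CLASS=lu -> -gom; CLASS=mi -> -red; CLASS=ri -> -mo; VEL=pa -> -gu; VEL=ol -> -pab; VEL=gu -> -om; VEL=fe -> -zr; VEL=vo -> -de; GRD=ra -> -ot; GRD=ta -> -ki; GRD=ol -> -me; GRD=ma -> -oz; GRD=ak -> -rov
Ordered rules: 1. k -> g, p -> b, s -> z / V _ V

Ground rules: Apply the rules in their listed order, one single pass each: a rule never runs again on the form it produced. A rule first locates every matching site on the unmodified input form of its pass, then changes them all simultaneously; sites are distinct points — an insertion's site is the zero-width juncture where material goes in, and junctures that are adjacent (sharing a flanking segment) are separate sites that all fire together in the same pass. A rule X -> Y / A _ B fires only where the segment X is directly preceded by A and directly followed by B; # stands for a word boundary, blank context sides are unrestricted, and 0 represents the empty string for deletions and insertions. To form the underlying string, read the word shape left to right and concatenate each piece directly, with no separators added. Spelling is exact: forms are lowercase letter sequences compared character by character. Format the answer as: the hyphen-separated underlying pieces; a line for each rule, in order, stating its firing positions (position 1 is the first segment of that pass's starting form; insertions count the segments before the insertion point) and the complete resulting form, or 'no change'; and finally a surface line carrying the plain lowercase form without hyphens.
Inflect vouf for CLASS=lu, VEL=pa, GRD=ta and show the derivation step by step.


underlying: vouf-gu-ki-gom
1. k -> g, p -> b, s -> z / V _ V: fires at position(s) 7: voufgugigom
surface: voufgugigom


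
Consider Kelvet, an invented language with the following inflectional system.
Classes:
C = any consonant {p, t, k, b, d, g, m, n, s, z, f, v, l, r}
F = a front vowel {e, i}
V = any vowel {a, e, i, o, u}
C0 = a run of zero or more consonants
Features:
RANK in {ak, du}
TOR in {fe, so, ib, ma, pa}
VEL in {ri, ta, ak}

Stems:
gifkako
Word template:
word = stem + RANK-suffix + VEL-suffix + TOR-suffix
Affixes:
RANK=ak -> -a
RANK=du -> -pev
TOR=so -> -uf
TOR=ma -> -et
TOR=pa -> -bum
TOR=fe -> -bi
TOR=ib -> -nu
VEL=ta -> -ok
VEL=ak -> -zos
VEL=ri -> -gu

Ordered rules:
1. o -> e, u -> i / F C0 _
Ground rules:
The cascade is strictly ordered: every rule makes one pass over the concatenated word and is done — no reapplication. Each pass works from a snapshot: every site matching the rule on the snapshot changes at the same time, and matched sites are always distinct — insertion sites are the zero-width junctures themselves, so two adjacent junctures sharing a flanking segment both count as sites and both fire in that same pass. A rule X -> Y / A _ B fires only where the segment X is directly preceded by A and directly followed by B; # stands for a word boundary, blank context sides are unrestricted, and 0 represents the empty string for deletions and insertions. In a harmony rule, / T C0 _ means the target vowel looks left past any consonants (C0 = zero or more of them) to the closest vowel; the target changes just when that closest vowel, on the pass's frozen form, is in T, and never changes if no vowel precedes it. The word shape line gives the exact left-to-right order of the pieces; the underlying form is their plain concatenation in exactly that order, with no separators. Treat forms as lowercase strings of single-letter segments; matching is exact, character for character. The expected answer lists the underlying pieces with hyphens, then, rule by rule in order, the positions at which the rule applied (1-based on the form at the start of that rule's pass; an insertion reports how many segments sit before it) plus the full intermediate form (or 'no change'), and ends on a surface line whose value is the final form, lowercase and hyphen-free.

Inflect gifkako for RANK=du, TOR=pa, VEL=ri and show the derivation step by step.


underlying: gifkako-pev-gu-bum
1. o -> e, u -> i / F C0 _: fires at position(s) 12: gifkakopevgibum
surface: gifkakopevgibum


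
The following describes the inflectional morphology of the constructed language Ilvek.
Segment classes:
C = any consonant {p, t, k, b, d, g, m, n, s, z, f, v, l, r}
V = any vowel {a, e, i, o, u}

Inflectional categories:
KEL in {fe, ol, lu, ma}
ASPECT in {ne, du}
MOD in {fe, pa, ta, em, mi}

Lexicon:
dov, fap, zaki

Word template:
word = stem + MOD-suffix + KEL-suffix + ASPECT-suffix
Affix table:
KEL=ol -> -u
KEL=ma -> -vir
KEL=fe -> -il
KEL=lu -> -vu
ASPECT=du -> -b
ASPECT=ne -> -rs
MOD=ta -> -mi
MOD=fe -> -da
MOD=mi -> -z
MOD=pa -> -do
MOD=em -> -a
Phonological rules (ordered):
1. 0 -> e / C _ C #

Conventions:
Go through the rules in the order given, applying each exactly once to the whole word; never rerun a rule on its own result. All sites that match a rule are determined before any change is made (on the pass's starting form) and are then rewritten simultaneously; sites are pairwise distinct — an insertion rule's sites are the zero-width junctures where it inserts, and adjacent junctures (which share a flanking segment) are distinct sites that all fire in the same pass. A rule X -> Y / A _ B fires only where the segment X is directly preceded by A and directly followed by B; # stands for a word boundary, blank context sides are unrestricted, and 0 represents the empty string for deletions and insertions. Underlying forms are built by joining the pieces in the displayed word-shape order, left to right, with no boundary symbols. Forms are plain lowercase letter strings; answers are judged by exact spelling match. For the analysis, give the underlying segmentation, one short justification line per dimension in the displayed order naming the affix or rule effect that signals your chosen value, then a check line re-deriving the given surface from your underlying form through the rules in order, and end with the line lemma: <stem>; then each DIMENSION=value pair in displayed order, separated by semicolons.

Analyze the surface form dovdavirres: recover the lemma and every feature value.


underlying: dov-da-vir-rs
KEL=ma - signalled by the affix -vir
ASPECT=ne - signalled by the affix -rs
MOD=fe - signalled by the affix -da
check: dovdavirrs -> dovdavirres
lemma: dov; KEL=ma; ASPECT=ne; MOD=fe


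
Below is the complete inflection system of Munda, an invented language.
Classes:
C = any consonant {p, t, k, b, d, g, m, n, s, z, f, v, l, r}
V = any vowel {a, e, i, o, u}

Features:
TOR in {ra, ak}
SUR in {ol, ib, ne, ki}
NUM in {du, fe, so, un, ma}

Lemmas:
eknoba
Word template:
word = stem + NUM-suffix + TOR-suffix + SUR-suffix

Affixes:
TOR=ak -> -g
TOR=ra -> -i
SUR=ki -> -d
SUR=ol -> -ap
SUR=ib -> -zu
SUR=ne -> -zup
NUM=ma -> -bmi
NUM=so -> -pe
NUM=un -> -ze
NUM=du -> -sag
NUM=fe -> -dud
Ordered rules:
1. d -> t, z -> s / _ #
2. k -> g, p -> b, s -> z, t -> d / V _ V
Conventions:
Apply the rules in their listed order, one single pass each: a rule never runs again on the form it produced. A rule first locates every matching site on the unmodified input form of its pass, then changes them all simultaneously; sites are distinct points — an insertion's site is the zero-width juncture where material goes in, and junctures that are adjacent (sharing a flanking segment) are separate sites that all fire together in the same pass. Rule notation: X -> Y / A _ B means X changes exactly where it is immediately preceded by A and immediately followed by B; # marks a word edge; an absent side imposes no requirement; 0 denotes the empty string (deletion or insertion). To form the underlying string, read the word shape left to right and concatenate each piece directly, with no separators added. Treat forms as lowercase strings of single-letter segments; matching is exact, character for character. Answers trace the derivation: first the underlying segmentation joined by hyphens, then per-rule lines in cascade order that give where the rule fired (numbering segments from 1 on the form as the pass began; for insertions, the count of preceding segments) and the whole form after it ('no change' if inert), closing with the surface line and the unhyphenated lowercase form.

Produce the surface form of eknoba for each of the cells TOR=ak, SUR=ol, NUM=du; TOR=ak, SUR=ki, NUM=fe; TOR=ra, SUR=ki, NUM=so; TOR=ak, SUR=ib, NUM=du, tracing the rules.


cell TOR=ak, SUR=ol, NUM=du:
underlying: eknoba-sag-g-ap
1. d -> t, z -> s / _ #: no change
2. k -> g, p -> b, s -> z, t -> d / V _ V: fires at position(s) 7: eknobazaggap
surface: eknobazaggap

cell TOR=ak, SUR=ki, NUM=fe:
underlying: eknoba-dud-g-d
1. d -> t, z -> s / _ #: fires at position(s) 11: eknobadudgt
2. k -> g, p -> b, s -> z, t -> d / V _ V: no change
surface: eknobadudgt

cell TOR=ra, SUR=ki, NUM=so:
underlying: eknoba-pe-i-d
1. d -> t, z -> s / _ #: fires at position(s) 10: eknobapeit
2. k -> g, p -> b, s -> z, t -> d / V _ V: fires at position(s) 7: eknobabeit
surface: eknobabeit

cell TOR=ak, SUR=ib, NUM=du:
underlying: eknoba-sag-g-zu
1. d -> t, z -> s / _ #: no change
2. k -> g, p -> b, s -> z, t -> d / V _ V: fires at position(s) 7: eknobazaggzu
surface: eknobazaggzu


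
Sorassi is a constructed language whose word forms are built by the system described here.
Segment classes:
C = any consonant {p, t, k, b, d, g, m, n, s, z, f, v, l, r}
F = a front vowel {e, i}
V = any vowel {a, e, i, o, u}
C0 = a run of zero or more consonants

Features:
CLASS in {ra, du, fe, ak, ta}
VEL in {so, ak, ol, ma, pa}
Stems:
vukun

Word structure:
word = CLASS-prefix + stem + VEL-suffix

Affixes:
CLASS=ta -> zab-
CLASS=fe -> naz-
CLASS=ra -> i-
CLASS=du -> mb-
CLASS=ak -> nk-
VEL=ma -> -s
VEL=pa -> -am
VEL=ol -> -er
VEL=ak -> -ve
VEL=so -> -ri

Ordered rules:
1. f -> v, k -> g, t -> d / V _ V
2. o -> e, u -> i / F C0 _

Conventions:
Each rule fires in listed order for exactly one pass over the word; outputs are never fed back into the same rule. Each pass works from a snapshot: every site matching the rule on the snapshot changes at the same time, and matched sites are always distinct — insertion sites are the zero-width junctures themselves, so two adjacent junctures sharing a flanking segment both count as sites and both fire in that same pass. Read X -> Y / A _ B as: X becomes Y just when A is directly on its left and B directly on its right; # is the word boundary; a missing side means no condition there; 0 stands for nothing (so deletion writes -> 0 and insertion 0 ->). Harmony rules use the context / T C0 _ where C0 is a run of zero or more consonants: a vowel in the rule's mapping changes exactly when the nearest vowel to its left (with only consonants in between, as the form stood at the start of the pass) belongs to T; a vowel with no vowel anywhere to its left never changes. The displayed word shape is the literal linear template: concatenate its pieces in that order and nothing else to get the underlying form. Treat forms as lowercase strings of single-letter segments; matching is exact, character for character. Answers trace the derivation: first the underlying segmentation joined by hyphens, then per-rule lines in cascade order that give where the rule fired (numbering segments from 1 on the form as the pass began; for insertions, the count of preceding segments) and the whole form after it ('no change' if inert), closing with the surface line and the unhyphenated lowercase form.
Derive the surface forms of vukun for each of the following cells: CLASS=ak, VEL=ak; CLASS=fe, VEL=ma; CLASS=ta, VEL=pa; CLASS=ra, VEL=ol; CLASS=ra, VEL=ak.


cell CLASS=ak, VEL=ak:
underlying: nk-vukun-ve
1. f -> v, k -> g, t -> d / V _ V: fires at position(s) 5: nkvugunve
2. o -> e, u -> i / F C0 _: no change
surface: nkvugunve

cell CLASS=fe, VEL=ma:
underlying: naz-vukun-s
1. f -> v, k -> g, t -> d / V _ V: fires at position(s) 6: nazvuguns
2. o -> e, u -> i / F C0 _: no change
surface: nazvuguns

cell CLASS=ta, VEL=pa:
underlying: zab-vukun-am
1. f -> v, k -> g, t -> d / V _ V: fires at position(s) 6: zabvugunam
2. o -> e, u -> i / F C0 _: no change
surface: zabvugunam

cell CLASS=ra, VEL=ol:
underlying: i-vukun-er
1. f -> v, k -> g, t -> d / V _ V: fires at position(s) 4: ivuguner
2. o -> e, u -> i / F C0 _: fires at position(s) 3: iviguner
surface: iviguner

cell CLASS=ra, VEL=ak:
underlying: i-vukun-ve
1. f -> v, k -> g, t -> d / V _ V: fires at position(s) 4: ivugunve
2. o -> e, u -> i / F C0 _: fires at position(s) 3: ivigunve
surface: ivigunve
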